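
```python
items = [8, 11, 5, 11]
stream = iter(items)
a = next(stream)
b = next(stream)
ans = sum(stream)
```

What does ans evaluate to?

Step 1: Create iterator over [8, 11, 5, 11].
Step 2: a = next() = 8, b = next() = 11.
Step 3: sum() of remaining [5, 11] = 16.
Therefore ans = 16.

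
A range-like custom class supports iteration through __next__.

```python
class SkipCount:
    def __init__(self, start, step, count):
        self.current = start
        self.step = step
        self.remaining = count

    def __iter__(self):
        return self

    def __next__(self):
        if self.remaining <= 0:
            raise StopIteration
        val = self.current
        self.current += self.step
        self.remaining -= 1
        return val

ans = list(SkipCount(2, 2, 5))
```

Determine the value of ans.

Step 1: SkipCount starts at 2, increments by 2, for 5 steps:
  Yield 2, then current += 2
  Yield 4, then current += 2
  Yield 6, then current += 2
  Yield 8, then current += 2
  Yield 10, then current += 2
Therefore ans = [2, 4, 6, 8, 10].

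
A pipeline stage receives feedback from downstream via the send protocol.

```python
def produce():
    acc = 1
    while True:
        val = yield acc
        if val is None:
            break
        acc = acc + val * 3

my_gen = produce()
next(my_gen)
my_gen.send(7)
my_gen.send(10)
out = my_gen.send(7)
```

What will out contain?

Step 1: next() -> yield acc=1.
Step 2: send(7) -> val=7, acc = 1 + 7*3 = 22, yield 22.
Step 3: send(10) -> val=10, acc = 22 + 10*3 = 52, yield 52.
Step 4: send(7) -> val=7, acc = 52 + 7*3 = 73, yield 73.
Therefore out = 73.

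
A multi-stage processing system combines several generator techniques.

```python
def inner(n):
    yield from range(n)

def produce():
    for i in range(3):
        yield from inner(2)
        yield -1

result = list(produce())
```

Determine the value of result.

Step 1: For each i in range(3):
  i=0: yield from inner(2) -> [0, 1], then yield -1
  i=1: yield from inner(2) -> [0, 1], then yield -1
  i=2: yield from inner(2) -> [0, 1], then yield -1
Therefore result = [0, 1, -1, 0, 1, -1, 0, 1, -1].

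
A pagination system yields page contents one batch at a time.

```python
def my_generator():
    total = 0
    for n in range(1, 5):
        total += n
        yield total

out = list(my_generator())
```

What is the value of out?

Step 1: Generator accumulates running sum:
  n=1: total = 1, yield 1
  n=2: total = 3, yield 3
  n=3: total = 6, yield 6
  n=4: total = 10, yield 10
Therefore out = [1, 3, 6, 10].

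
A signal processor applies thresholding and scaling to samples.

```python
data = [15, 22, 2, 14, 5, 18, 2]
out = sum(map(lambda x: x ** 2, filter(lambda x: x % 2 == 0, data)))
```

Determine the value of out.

Step 1: Filter even numbers from [15, 22, 2, 14, 5, 18, 2]: [22, 2, 14, 18, 2]
Step 2: Square each: [484, 4, 196, 324, 4]
Step 3: Sum = 1012.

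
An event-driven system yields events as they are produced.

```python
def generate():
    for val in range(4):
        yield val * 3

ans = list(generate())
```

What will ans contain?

Step 1: For each val in range(4), yield val * 3:
  val=0: yield 0 * 3 = 0
  val=1: yield 1 * 3 = 3
  val=2: yield 2 * 3 = 6
  val=3: yield 3 * 3 = 9
Therefore ans = [0, 3, 6, 9].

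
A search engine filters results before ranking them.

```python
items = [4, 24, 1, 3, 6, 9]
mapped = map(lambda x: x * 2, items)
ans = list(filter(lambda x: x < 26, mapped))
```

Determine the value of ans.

Step 1: Map x * 2:
  4 -> 8
  24 -> 48
  1 -> 2
  3 -> 6
  6 -> 12
  9 -> 18
Step 2: Filter for < 26:
  8: kept
  48: removed
  2: kept
  6: kept
  12: kept
  18: kept
Therefore ans = [8, 2, 6, 12, 18].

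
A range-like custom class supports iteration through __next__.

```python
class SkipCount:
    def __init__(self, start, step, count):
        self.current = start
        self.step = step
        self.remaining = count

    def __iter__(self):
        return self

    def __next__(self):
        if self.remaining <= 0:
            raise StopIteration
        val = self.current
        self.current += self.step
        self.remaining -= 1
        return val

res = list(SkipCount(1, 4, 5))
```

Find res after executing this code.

Step 1: SkipCount starts at 1, increments by 4, for 5 steps:
  Yield 1, then current += 4
  Yield 5, then current += 4
  Yield 9, then current += 4
  Yield 13, then current += 4
  Yield 17, then current += 4
Therefore res = [1, 5, 9, 13, 17].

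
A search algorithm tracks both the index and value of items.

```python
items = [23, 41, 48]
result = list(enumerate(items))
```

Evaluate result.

Step 1: enumerate pairs each element with its index:
  (0, 23)
  (1, 41)
  (2, 48)
Therefore result = [(0, 23), (1, 41), (2, 48)].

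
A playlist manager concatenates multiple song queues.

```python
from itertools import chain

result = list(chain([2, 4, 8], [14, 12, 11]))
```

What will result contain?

Step 1: chain() concatenates iterables: [2, 4, 8] + [14, 12, 11].
Therefore result = [2, 4, 8, 14, 12, 11].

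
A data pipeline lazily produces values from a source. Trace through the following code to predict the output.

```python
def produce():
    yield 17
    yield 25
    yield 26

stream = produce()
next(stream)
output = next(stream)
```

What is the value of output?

Step 1: produce() creates a generator.
Step 2: next(stream) yields 17 (consumed and discarded).
Step 3: next(stream) yields 25, assigned to output.
Therefore output = 25.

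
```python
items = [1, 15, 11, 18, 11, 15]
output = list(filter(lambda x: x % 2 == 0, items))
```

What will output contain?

Step 1: Filter elements divisible by 2:
  1 % 2 = 1: removed
  15 % 2 = 1: removed
  11 % 2 = 1: removed
  18 % 2 = 0: kept
  11 % 2 = 1: removed
  15 % 2 = 1: removed
Therefore output = [18].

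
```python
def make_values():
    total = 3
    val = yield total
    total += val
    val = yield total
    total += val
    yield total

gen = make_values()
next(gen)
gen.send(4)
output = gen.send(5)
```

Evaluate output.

Step 1: next() -> yield total=3.
Step 2: send(4) -> val=4, total = 3+4 = 7, yield 7.
Step 3: send(5) -> val=5, total = 7+5 = 12, yield 12.
Therefore output = 12.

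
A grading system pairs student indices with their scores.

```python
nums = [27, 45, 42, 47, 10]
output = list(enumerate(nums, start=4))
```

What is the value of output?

Step 1: enumerate with start=4:
  (4, 27)
  (5, 45)
  (6, 42)
  (7, 47)
  (8, 10)
Therefore output = [(4, 27), (5, 45), (6, 42), (7, 47), (8, 10)].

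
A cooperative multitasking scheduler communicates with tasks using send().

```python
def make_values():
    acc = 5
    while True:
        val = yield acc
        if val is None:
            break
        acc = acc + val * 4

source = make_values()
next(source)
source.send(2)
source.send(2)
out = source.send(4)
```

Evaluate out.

Step 1: next() -> yield acc=5.
Step 2: send(2) -> val=2, acc = 5 + 2*4 = 13, yield 13.
Step 3: send(2) -> val=2, acc = 13 + 2*4 = 21, yield 21.
Step 4: send(4) -> val=4, acc = 21 + 4*4 = 37, yield 37.
Therefore out = 37.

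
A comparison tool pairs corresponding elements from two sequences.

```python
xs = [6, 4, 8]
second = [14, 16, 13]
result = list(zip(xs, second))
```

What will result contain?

Step 1: zip pairs elements at same index:
  Index 0: (6, 14)
  Index 1: (4, 16)
  Index 2: (8, 13)
Therefore result = [(6, 14), (4, 16), (8, 13)].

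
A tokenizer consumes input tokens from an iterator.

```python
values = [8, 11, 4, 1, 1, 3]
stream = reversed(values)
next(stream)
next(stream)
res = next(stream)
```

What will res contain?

Step 1: reversed([8, 11, 4, 1, 1, 3]) gives iterator: [3, 1, 1, 4, 11, 8].
Step 2: First next() = 3, second next() = 1.
Step 3: Third next() = 1.
Therefore res = 1.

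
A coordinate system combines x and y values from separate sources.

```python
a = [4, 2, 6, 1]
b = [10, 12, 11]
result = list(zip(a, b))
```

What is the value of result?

Step 1: zip stops at shortest (len(a)=4, len(b)=3):
  Index 0: (4, 10)
  Index 1: (2, 12)
  Index 2: (6, 11)
Step 2: Last element of a (1) has no pair, dropped.
Therefore result = [(4, 10), (2, 12), (6, 11)].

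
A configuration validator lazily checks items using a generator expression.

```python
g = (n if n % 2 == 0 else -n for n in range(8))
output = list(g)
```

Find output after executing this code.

Step 1: For each n in range(8), yield n if even, else -n:
  n=0: even, yield 0
  n=1: odd, yield -1
  n=2: even, yield 2
  n=3: odd, yield -3
  n=4: even, yield 4
  n=5: odd, yield -5
  n=6: even, yield 6
  n=7: odd, yield -7
Therefore output = [0, -1, 2, -3, 4, -5, 6, -7].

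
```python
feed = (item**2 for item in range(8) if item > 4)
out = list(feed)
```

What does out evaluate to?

Step 1: For range(8), keep item > 4, then square:
  item=0: 0 <= 4, excluded
  item=1: 1 <= 4, excluded
  item=2: 2 <= 4, excluded
  item=3: 3 <= 4, excluded
  item=4: 4 <= 4, excluded
  item=5: 5 > 4, yield 5**2 = 25
  item=6: 6 > 4, yield 6**2 = 36
  item=7: 7 > 4, yield 7**2 = 49
Therefore out = [25, 36, 49].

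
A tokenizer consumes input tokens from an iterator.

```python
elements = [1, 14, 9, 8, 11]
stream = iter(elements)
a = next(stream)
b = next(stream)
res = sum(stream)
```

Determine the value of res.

Step 1: Create iterator over [1, 14, 9, 8, 11].
Step 2: a = next() = 1, b = next() = 14.
Step 3: sum() of remaining [9, 8, 11] = 28.
Therefore res = 28.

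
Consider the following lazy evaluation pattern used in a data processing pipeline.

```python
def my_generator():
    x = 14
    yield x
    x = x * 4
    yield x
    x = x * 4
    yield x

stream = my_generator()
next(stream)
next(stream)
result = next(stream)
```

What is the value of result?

Step 1: Trace through generator execution:
  Yield 1: x starts at 14, yield 14
  Yield 2: x = 14 * 4 = 56, yield 56
  Yield 3: x = 56 * 4 = 224, yield 224
Step 2: First next() gets 14, second next() gets the second value, third next() yields 224.
Therefore result = 224.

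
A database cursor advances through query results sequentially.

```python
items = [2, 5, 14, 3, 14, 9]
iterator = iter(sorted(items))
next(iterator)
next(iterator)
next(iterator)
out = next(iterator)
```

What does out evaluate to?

Step 1: sorted([2, 5, 14, 3, 14, 9]) = [2, 3, 5, 9, 14, 14].
Step 2: Create iterator and skip 3 elements.
Step 3: next() returns 9.
Therefore out = 9.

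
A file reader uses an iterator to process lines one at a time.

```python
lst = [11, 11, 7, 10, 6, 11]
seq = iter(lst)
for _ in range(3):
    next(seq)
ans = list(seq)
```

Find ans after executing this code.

Step 1: Create iterator over [11, 11, 7, 10, 6, 11].
Step 2: Advance 3 positions (consuming [11, 11, 7]).
Step 3: list() collects remaining elements: [10, 6, 11].
Therefore ans = [10, 6, 11].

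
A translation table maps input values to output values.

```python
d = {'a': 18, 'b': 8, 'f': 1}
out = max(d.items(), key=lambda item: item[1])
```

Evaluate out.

Step 1: Find item with maximum value:
  ('a', 18)
  ('b', 8)
  ('f', 1)
Step 2: Maximum value is 18 at key 'a'.
Therefore out = ('a', 18).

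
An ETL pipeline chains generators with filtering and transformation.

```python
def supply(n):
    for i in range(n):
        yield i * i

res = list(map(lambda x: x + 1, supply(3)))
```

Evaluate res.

Step 1: supply(3) yields squares: [0, 1, 4].
Step 2: map adds 1 to each: [1, 2, 5].
Therefore res = [1, 2, 5].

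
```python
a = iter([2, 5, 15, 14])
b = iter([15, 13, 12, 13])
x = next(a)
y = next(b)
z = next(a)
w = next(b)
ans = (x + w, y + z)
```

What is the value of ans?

Step 1: a iterates [2, 5, 15, 14], b iterates [15, 13, 12, 13].
Step 2: x = next(a) = 2, y = next(b) = 15.
Step 3: z = next(a) = 5, w = next(b) = 13.
Step 4: ans = (2 + 13, 15 + 5) = (15, 20).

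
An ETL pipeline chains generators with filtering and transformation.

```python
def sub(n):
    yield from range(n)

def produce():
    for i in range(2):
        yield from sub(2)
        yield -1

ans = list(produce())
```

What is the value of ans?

Step 1: For each i in range(2):
  i=0: yield from sub(2) -> [0, 1], then yield -1
  i=1: yield from sub(2) -> [0, 1], then yield -1
Therefore ans = [0, 1, -1, 0, 1, -1].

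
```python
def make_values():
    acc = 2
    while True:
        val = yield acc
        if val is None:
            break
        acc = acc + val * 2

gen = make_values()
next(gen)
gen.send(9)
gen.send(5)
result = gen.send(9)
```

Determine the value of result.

Step 1: next() -> yield acc=2.
Step 2: send(9) -> val=9, acc = 2 + 9*2 = 20, yield 20.
Step 3: send(5) -> val=5, acc = 20 + 5*2 = 30, yield 30.
Step 4: send(9) -> val=9, acc = 30 + 9*2 = 48, yield 48.
Therefore result = 48.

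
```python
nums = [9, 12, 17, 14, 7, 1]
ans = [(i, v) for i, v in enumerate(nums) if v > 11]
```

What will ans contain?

Step 1: Filter enumerate([9, 12, 17, 14, 7, 1]) keeping v > 11:
  (0, 9): 9 <= 11, excluded
  (1, 12): 12 > 11, included
  (2, 17): 17 > 11, included
  (3, 14): 14 > 11, included
  (4, 7): 7 <= 11, excluded
  (5, 1): 1 <= 11, excluded
Therefore ans = [(1, 12), (2, 17), (3, 14)].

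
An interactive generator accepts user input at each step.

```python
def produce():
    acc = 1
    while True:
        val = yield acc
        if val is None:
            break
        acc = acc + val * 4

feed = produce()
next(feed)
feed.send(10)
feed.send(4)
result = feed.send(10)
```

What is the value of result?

Step 1: next() -> yield acc=1.
Step 2: send(10) -> val=10, acc = 1 + 10*4 = 41, yield 41.
Step 3: send(4) -> val=4, acc = 41 + 4*4 = 57, yield 57.
Step 4: send(10) -> val=10, acc = 57 + 10*4 = 97, yield 97.
Therefore result = 97.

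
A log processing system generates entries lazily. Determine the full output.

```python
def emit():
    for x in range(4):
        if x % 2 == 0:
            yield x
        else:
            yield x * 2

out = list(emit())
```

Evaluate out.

Step 1: For each x in range(4), yield x if even, else x*2:
  x=0 (even): yield 0
  x=1 (odd): yield 1*2 = 2
  x=2 (even): yield 2
  x=3 (odd): yield 3*2 = 6
Therefore out = [0, 2, 2, 6].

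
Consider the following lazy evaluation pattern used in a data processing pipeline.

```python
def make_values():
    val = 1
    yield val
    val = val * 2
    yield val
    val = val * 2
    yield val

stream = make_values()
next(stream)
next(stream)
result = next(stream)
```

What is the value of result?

Step 1: Trace through generator execution:
  Yield 1: val starts at 1, yield 1
  Yield 2: val = 1 * 2 = 2, yield 2
  Yield 3: val = 2 * 2 = 4, yield 4
Step 2: First next() gets 1, second next() gets the second value, third next() yields 4.
Therefore result = 4.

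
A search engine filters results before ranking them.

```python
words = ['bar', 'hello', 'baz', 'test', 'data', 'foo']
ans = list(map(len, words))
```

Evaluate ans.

Step 1: Map len() to each word:
  'bar' -> 3
  'hello' -> 5
  'baz' -> 3
  'test' -> 4
  'data' -> 4
  'foo' -> 3
Therefore ans = [3, 5, 3, 4, 4, 3].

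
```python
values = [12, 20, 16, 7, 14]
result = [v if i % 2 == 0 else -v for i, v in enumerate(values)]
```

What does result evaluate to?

Step 1: For each (i, v), keep v if i is even, negate if odd:
  i=0 (even): keep 12
  i=1 (odd): negate to -20
  i=2 (even): keep 16
  i=3 (odd): negate to -7
  i=4 (even): keep 14
Therefore result = [12, -20, 16, -7, 14].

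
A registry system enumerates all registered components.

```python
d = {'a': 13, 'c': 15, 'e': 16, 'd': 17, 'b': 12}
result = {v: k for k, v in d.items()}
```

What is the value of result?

Step 1: Invert dict (swap keys and values):
  'a': 13 -> 13: 'a'
  'c': 15 -> 15: 'c'
  'e': 16 -> 16: 'e'
  'd': 17 -> 17: 'd'
  'b': 12 -> 12: 'b'
Therefore result = {13: 'a', 15: 'c', 16: 'e', 17: 'd', 12: 'b'}.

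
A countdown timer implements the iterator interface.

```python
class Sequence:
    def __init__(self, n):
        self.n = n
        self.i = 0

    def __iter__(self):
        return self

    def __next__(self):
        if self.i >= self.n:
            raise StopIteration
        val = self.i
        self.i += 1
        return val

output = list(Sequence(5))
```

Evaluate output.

Step 1: Sequence(5) creates an iterator counting 0 to 4.
Step 2: list() consumes all values: [0, 1, 2, 3, 4].
Therefore output = [0, 1, 2, 3, 4].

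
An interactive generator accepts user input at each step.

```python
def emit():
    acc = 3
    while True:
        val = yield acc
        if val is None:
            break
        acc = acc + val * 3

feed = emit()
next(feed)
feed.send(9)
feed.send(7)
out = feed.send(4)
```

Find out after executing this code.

Step 1: next() -> yield acc=3.
Step 2: send(9) -> val=9, acc = 3 + 9*3 = 30, yield 30.
Step 3: send(7) -> val=7, acc = 30 + 7*3 = 51, yield 51.
Step 4: send(4) -> val=4, acc = 51 + 4*3 = 63, yield 63.
Therefore out = 63.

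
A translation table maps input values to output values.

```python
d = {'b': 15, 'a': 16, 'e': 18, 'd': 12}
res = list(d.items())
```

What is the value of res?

Step 1: d.items() returns (key, value) pairs in insertion order.
Therefore res = [('b', 15), ('a', 16), ('e', 18), ('d', 12)].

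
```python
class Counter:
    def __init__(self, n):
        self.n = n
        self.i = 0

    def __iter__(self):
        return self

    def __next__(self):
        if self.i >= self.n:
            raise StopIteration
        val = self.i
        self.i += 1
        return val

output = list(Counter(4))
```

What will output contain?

Step 1: Counter(4) creates an iterator counting 0 to 3.
Step 2: list() consumes all values: [0, 1, 2, 3].
Therefore output = [0, 1, 2, 3].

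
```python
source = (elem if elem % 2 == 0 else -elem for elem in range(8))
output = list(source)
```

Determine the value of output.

Step 1: For each elem in range(8), yield elem if even, else -elem:
  elem=0: even, yield 0
  elem=1: odd, yield -1
  elem=2: even, yield 2
  elem=3: odd, yield -3
  elem=4: even, yield 4
  elem=5: odd, yield -5
  elem=6: even, yield 6
  elem=7: odd, yield -7
Therefore output = [0, -1, 2, -3, 4, -5, 6, -7].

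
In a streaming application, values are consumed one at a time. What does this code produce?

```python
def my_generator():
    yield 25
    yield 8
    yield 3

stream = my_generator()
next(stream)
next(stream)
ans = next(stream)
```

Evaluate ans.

Step 1: my_generator() creates a generator.
Step 2: next(stream) yields 25 (consumed and discarded).
Step 3: next(stream) yields 8 (consumed and discarded).
Step 4: next(stream) yields 3, assigned to ans.
Therefore ans = 3.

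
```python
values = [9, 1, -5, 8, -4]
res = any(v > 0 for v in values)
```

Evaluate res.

Step 1: Check v > 0 for each element in [9, 1, -5, 8, -4]:
  9 > 0: True
  1 > 0: True
  -5 > 0: False
  8 > 0: True
  -4 > 0: False
Step 2: any() returns True.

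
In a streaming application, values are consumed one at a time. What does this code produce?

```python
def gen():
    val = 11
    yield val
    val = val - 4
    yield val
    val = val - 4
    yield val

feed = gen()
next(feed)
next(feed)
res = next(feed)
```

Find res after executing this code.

Step 1: Trace through generator execution:
  Yield 1: val starts at 11, yield 11
  Yield 2: val = 11 - 4 = 7, yield 7
  Yield 3: val = 7 - 4 = 3, yield 3
Step 2: First next() gets 11, second next() gets the second value, third next() yields 3.
Therefore res = 3.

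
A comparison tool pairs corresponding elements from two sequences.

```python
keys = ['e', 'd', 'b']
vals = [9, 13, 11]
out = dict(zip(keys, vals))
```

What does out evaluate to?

Step 1: zip pairs keys with values:
  'e' -> 9
  'd' -> 13
  'b' -> 11
Therefore out = {'e': 9, 'd': 13, 'b': 11}.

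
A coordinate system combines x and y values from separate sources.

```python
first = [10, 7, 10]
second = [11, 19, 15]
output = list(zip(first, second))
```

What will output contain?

Step 1: zip pairs elements at same index:
  Index 0: (10, 11)
  Index 1: (7, 19)
  Index 2: (10, 15)
Therefore output = [(10, 11), (7, 19), (10, 15)].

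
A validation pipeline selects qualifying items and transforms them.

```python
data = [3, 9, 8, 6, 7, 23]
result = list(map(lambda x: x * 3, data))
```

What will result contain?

Step 1: Apply lambda x: x * 3 to each element:
  3 -> 9
  9 -> 27
  8 -> 24
  6 -> 18
  7 -> 21
  23 -> 69
Therefore result = [9, 27, 24, 18, 21, 69].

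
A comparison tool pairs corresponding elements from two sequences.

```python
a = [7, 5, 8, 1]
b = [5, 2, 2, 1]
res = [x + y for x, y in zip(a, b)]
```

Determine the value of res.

Step 1: Add corresponding elements:
  7 + 5 = 12
  5 + 2 = 7
  8 + 2 = 10
  1 + 1 = 2
Therefore res = [12, 7, 10, 2].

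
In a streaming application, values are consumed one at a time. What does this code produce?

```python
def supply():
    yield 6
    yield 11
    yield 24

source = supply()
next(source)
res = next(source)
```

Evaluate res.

Step 1: supply() creates a generator.
Step 2: next(source) yields 6 (consumed and discarded).
Step 3: next(source) yields 11, assigned to res.
Therefore res = 11.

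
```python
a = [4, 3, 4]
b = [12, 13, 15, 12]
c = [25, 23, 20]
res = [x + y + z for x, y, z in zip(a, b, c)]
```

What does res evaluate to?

Step 1: zip three lists (truncates to shortest, len=3):
  4 + 12 + 25 = 41
  3 + 13 + 23 = 39
  4 + 15 + 20 = 39
Therefore res = [41, 39, 39].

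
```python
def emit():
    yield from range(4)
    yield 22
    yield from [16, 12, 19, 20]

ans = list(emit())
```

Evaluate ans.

Step 1: Trace yields in order:
  yield 0
  yield 1
  yield 2
  yield 3
  yield 22
  yield 16
  yield 12
  yield 19
  yield 20
Therefore ans = [0, 1, 2, 3, 22, 16, 12, 19, 20].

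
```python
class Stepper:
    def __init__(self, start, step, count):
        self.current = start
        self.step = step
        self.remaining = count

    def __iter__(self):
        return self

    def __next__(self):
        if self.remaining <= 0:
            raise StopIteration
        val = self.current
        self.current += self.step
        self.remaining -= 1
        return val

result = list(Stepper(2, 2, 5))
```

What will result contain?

Step 1: Stepper starts at 2, increments by 2, for 5 steps:
  Yield 2, then current += 2
  Yield 4, then current += 2
  Yield 6, then current += 2
  Yield 8, then current += 2
  Yield 10, then current += 2
Therefore result = [2, 4, 6, 8, 10].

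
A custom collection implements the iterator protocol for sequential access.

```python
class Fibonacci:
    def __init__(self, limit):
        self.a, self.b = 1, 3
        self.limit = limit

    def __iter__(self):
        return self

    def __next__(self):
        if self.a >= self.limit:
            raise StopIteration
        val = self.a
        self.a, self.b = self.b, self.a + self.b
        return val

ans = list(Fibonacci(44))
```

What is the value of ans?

Step 1: Fibonacci-like sequence (a=1, b=3) until >= 44:
  Yield 1, then a,b = 3,4
  Yield 3, then a,b = 4,7
  Yield 4, then a,b = 7,11
  Yield 7, then a,b = 11,18
  Yield 11, then a,b = 18,29
  Yield 18, then a,b = 29,47
  Yield 29, then a,b = 47,76
Step 2: 47 >= 44, stop.
Therefore ans = [1, 3, 4, 7, 11, 18, 29].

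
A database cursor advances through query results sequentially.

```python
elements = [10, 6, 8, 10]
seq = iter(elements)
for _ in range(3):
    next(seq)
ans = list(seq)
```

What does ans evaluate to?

Step 1: Create iterator over [10, 6, 8, 10].
Step 2: Advance 3 positions (consuming [10, 6, 8]).
Step 3: list() collects remaining elements: [10].
Therefore ans = [10].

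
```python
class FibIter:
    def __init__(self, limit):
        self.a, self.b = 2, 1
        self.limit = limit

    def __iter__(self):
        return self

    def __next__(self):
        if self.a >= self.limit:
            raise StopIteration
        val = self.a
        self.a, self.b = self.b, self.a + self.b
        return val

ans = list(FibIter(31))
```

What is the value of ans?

Step 1: Fibonacci-like sequence (a=2, b=1) until >= 31:
  Yield 2, then a,b = 1,3
  Yield 1, then a,b = 3,4
  Yield 3, then a,b = 4,7
  Yield 4, then a,b = 7,11
  Yield 7, then a,b = 11,18
  Yield 11, then a,b = 18,29
  Yield 18, then a,b = 29,47
  Yield 29, then a,b = 47,76
Step 2: 47 >= 31, stop.
Therefore ans = [2, 1, 3, 4, 7, 11, 18, 29].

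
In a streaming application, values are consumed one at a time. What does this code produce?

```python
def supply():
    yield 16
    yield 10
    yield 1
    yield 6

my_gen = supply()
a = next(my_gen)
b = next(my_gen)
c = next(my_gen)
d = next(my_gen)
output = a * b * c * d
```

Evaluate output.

Step 1: Create generator and consume all values:
  a = next(my_gen) = 16
  b = next(my_gen) = 10
  c = next(my_gen) = 1
  d = next(my_gen) = 6
Step 2: output = 16 * 10 * 1 * 6 = 960.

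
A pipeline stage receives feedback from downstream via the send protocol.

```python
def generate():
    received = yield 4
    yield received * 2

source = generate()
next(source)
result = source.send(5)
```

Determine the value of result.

Step 1: next(source) advances to first yield, producing 4.
Step 2: send(5) resumes, received = 5.
Step 3: yield received * 2 = 5 * 2 = 10.
Therefore result = 10.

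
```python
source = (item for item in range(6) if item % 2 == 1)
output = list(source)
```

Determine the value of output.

Step 1: Filter range(6) keeping only odd values:
  item=0: even, excluded
  item=1: odd, included
  item=2: even, excluded
  item=3: odd, included
  item=4: even, excluded
  item=5: odd, included
Therefore output = [1, 3, 5].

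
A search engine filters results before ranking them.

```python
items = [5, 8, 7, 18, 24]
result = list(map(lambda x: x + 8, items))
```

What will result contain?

Step 1: Apply lambda x: x + 8 to each element:
  5 -> 13
  8 -> 16
  7 -> 15
  18 -> 26
  24 -> 32
Therefore result = [13, 16, 15, 26, 32].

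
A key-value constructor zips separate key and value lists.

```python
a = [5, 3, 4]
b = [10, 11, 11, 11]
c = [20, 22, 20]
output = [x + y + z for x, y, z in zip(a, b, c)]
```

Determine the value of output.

Step 1: zip three lists (truncates to shortest, len=3):
  5 + 10 + 20 = 35
  3 + 11 + 22 = 36
  4 + 11 + 20 = 35
Therefore output = [35, 36, 35].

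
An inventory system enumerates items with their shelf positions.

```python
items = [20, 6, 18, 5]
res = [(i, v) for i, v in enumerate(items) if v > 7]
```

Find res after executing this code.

Step 1: Filter enumerate([20, 6, 18, 5]) keeping v > 7:
  (0, 20): 20 > 7, included
  (1, 6): 6 <= 7, excluded
  (2, 18): 18 > 7, included
  (3, 5): 5 <= 7, excluded
Therefore res = [(0, 20), (2, 18)].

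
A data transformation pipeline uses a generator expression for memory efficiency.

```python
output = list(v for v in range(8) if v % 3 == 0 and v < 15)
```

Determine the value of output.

Step 1: Filter range(8) where v % 3 == 0 and v < 15:
  v=0: both conditions met, included
  v=1: excluded (1 % 3 != 0)
  v=2: excluded (2 % 3 != 0)
  v=3: both conditions met, included
  v=4: excluded (4 % 3 != 0)
  v=5: excluded (5 % 3 != 0)
  v=6: both conditions met, included
  v=7: excluded (7 % 3 != 0)
Therefore output = [0, 3, 6].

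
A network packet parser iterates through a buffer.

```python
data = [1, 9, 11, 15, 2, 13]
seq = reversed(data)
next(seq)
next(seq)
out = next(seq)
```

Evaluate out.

Step 1: reversed([1, 9, 11, 15, 2, 13]) gives iterator: [13, 2, 15, 11, 9, 1].
Step 2: First next() = 13, second next() = 2.
Step 3: Third next() = 15.
Therefore out = 15.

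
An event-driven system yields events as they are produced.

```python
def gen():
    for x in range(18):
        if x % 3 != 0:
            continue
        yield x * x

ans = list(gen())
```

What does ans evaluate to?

Step 1: Only yield x**2 when x is divisible by 3:
  x=0: 0 % 3 == 0, yield 0**2 = 0
  x=3: 3 % 3 == 0, yield 3**2 = 9
  x=6: 6 % 3 == 0, yield 6**2 = 36
  x=9: 9 % 3 == 0, yield 9**2 = 81
  x=12: 12 % 3 == 0, yield 12**2 = 144
  x=15: 15 % 3 == 0, yield 15**2 = 225
Therefore ans = [0, 9, 36, 81, 144, 225].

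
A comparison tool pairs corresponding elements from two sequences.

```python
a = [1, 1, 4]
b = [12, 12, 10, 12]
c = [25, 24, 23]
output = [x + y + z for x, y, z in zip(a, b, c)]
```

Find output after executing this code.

Step 1: zip three lists (truncates to shortest, len=3):
  1 + 12 + 25 = 38
  1 + 12 + 24 = 37
  4 + 10 + 23 = 37
Therefore output = [38, 37, 37].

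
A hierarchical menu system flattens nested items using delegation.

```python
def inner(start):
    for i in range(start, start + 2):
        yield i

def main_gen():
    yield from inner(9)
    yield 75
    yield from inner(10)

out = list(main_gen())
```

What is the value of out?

Step 1: main_gen() delegates to inner(9):
  yield 9
  yield 10
Step 2: yield 75
Step 3: Delegates to inner(10):
  yield 10
  yield 11
Therefore out = [9, 10, 75, 10, 11].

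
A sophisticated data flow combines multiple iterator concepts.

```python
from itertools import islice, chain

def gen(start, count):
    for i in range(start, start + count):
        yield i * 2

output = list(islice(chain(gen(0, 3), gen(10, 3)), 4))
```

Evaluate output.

Step 1: gen(0, 3) yields [0, 2, 4].
Step 2: gen(10, 3) yields [20, 22, 24].
Step 3: chain concatenates: [0, 2, 4, 20, 22, 24].
Step 4: islice takes first 4: [0, 2, 4, 20].
Therefore output = [0, 2, 4, 20].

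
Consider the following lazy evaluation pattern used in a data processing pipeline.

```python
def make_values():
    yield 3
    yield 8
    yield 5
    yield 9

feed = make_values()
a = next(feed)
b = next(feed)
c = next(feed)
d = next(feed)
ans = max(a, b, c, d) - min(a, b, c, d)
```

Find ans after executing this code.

Step 1: Create generator and consume all values:
  a = next(feed) = 3
  b = next(feed) = 8
  c = next(feed) = 5
  d = next(feed) = 9
Step 2: max = 9, min = 3, ans = 9 - 3 = 6.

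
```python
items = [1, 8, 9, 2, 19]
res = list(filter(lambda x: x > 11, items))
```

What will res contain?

Step 1: Filter elements > 11:
  1: removed
  8: removed
  9: removed
  2: removed
  19: kept
Therefore res = [19].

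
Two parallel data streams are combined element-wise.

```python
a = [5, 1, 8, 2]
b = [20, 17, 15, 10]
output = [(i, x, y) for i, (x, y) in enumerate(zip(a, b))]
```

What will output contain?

Step 1: enumerate(zip(a, b)) gives index with paired elements:
  i=0: (5, 20)
  i=1: (1, 17)
  i=2: (8, 15)
  i=3: (2, 10)
Therefore output = [(0, 5, 20), (1, 1, 17), (2, 8, 15), (3, 2, 10)].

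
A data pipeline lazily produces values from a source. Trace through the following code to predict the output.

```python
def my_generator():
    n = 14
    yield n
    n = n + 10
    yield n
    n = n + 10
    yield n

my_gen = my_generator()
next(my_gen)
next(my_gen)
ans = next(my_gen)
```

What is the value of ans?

Step 1: Trace through generator execution:
  Yield 1: n starts at 14, yield 14
  Yield 2: n = 14 + 10 = 24, yield 24
  Yield 3: n = 24 + 10 = 34, yield 34
Step 2: First next() gets 14, second next() gets the second value, third next() yields 34.
Therefore ans = 34.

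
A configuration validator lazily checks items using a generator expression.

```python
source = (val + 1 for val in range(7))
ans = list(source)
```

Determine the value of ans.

Step 1: For each val in range(7), compute val+1:
  val=0: 0+1 = 1
  val=1: 1+1 = 2
  val=2: 2+1 = 3
  val=3: 3+1 = 4
  val=4: 4+1 = 5
  val=5: 5+1 = 6
  val=6: 6+1 = 7
Therefore ans = [1, 2, 3, 4, 5, 6, 7].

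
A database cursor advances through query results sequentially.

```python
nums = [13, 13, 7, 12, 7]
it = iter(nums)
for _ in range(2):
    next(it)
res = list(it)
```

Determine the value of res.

Step 1: Create iterator over [13, 13, 7, 12, 7].
Step 2: Advance 2 positions (consuming [13, 13]).
Step 3: list() collects remaining elements: [7, 12, 7].
Therefore res = [7, 12, 7].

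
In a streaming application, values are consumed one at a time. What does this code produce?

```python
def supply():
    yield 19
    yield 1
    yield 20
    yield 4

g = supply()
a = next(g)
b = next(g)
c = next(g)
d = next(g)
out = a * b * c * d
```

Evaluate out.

Step 1: Create generator and consume all values:
  a = next(g) = 19
  b = next(g) = 1
  c = next(g) = 20
  d = next(g) = 4
Step 2: out = 19 * 1 * 20 * 4 = 1520.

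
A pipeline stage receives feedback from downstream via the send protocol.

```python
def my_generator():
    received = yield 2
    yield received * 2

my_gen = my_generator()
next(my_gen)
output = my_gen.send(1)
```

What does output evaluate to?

Step 1: next(my_gen) advances to first yield, producing 2.
Step 2: send(1) resumes, received = 1.
Step 3: yield received * 2 = 1 * 2 = 2.
Therefore output = 2.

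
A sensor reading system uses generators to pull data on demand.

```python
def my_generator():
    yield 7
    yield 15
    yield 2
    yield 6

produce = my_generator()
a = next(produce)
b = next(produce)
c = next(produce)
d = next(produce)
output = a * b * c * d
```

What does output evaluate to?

Step 1: Create generator and consume all values:
  a = next(produce) = 7
  b = next(produce) = 15
  c = next(produce) = 2
  d = next(produce) = 6
Step 2: output = 7 * 15 * 2 * 6 = 1260.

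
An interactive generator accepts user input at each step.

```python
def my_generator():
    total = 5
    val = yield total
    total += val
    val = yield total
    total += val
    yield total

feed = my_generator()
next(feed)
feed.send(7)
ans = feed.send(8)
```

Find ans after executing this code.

Step 1: next() -> yield total=5.
Step 2: send(7) -> val=7, total = 5+7 = 12, yield 12.
Step 3: send(8) -> val=8, total = 12+8 = 20, yield 20.
Therefore ans = 20.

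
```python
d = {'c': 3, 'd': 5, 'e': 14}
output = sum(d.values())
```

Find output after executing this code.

Step 1: d.values() = [3, 5, 14].
Step 2: sum = 22.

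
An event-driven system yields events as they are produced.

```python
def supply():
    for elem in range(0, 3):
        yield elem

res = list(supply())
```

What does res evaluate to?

Step 1: The generator yields each value from range(0, 3).
Step 2: list() consumes all yields: [0, 1, 2].
Therefore res = [0, 1, 2].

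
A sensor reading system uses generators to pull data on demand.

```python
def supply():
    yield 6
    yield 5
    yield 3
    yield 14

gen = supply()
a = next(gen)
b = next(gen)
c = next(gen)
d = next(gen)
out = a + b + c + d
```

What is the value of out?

Step 1: Create generator and consume all values:
  a = next(gen) = 6
  b = next(gen) = 5
  c = next(gen) = 3
  d = next(gen) = 14
Step 2: out = 6 + 5 + 3 + 14 = 28.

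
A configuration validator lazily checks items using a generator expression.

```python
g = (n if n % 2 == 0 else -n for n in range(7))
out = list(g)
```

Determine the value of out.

Step 1: For each n in range(7), yield n if even, else -n:
  n=0: even, yield 0
  n=1: odd, yield -1
  n=2: even, yield 2
  n=3: odd, yield -3
  n=4: even, yield 4
  n=5: odd, yield -5
  n=6: even, yield 6
Therefore out = [0, -1, 2, -3, 4, -5, 6].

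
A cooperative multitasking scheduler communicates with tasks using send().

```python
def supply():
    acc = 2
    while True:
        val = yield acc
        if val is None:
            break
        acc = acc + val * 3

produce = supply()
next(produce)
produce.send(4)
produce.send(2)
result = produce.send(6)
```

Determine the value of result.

Step 1: next() -> yield acc=2.
Step 2: send(4) -> val=4, acc = 2 + 4*3 = 14, yield 14.
Step 3: send(2) -> val=2, acc = 14 + 2*3 = 20, yield 20.
Step 4: send(6) -> val=6, acc = 20 + 6*3 = 38, yield 38.
Therefore result = 38.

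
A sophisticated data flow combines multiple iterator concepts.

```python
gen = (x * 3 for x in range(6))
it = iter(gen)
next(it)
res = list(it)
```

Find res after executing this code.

Step 1: Generator produces [0, 3, 6, 9, 12, 15].
Step 2: next(it) consumes first element (0).
Step 3: list(it) collects remaining: [3, 6, 9, 12, 15].
Therefore res = [3, 6, 9, 12, 15].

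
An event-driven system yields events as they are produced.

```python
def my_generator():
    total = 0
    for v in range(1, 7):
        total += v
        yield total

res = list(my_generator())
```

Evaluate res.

Step 1: Generator accumulates running sum:
  v=1: total = 1, yield 1
  v=2: total = 3, yield 3
  v=3: total = 6, yield 6
  v=4: total = 10, yield 10
  v=5: total = 15, yield 15
  v=6: total = 21, yield 21
Therefore res = [1, 3, 6, 10, 15, 21].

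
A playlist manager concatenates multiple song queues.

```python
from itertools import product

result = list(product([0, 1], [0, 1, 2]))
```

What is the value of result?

Step 1: product([0, 1], [0, 1, 2]) gives all pairs:
  (0, 0)
  (0, 1)
  (0, 2)
  (1, 0)
  (1, 1)
  (1, 2)
Therefore result = [(0, 0), (0, 1), (0, 2), (1, 0), (1, 1), (1, 2)].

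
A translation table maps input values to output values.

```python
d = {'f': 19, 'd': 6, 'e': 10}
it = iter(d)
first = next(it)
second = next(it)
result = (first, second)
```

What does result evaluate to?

Step 1: iter(d) iterates over keys: ['f', 'd', 'e'].
Step 2: first = next(it) = 'f', second = next(it) = 'd'.
Therefore result = ('f', 'd').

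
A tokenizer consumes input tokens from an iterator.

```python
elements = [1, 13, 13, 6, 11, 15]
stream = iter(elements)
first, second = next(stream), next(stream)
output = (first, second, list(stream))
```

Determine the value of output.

Step 1: Create iterator over [1, 13, 13, 6, 11, 15].
Step 2: first = 1, second = 13.
Step 3: Remaining elements: [13, 6, 11, 15].
Therefore output = (1, 13, [13, 6, 11, 15]).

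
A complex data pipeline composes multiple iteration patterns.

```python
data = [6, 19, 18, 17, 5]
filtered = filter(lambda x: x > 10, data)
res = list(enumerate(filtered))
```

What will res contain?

Step 1: Filter [6, 19, 18, 17, 5] for > 10: [19, 18, 17].
Step 2: enumerate re-indexes from 0: [(0, 19), (1, 18), (2, 17)].
Therefore res = [(0, 19), (1, 18), (2, 17)].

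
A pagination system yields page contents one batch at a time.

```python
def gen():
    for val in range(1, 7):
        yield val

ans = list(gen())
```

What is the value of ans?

Step 1: The generator yields each value from range(1, 7).
Step 2: list() consumes all yields: [1, 2, 3, 4, 5, 6].
Therefore ans = [1, 2, 3, 4, 5, 6].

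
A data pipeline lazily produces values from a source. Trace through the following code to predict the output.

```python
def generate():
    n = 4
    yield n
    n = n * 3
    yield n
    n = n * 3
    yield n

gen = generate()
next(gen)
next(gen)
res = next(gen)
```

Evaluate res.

Step 1: Trace through generator execution:
  Yield 1: n starts at 4, yield 4
  Yield 2: n = 4 * 3 = 12, yield 12
  Yield 3: n = 12 * 3 = 36, yield 36
Step 2: First next() gets 4, second next() gets the second value, third next() yields 36.
Therefore res = 36.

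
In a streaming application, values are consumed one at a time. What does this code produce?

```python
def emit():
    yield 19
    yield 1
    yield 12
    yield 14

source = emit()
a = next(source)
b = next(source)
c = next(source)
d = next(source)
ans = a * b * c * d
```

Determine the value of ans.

Step 1: Create generator and consume all values:
  a = next(source) = 19
  b = next(source) = 1
  c = next(source) = 12
  d = next(source) = 14
Step 2: ans = 19 * 1 * 12 * 14 = 3192.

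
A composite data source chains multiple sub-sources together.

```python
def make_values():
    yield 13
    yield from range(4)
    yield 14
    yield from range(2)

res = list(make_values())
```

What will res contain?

Step 1: Trace yields in order:
  yield 13
  yield 0
  yield 1
  yield 2
  yield 3
  yield 14
  yield 0
  yield 1
Therefore res = [13, 0, 1, 2, 3, 14, 0, 1].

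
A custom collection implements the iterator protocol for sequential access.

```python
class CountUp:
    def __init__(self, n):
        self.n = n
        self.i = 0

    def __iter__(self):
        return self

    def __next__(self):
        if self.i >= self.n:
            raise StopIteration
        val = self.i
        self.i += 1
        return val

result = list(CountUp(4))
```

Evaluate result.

Step 1: CountUp(4) creates an iterator counting 0 to 3.
Step 2: list() consumes all values: [0, 1, 2, 3].
Therefore result = [0, 1, 2, 3].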